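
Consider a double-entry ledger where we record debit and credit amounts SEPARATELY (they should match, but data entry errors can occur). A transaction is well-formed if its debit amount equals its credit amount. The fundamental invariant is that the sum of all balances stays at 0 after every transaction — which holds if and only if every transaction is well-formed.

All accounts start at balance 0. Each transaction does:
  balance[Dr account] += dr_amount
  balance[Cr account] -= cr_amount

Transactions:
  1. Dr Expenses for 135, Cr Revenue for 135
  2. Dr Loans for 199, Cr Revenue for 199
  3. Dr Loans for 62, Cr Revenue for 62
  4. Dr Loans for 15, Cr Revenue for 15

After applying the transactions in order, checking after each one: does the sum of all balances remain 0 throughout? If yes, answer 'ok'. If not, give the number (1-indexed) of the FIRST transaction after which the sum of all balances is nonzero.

After txn 1: dr=135 cr=135 sum_balances=0
After txn 2: dr=199 cr=199 sum_balances=0
After txn 3: dr=62 cr=62 sum_balances=0
After txn 4: dr=15 cr=15 sum_balances=0

Answer: ok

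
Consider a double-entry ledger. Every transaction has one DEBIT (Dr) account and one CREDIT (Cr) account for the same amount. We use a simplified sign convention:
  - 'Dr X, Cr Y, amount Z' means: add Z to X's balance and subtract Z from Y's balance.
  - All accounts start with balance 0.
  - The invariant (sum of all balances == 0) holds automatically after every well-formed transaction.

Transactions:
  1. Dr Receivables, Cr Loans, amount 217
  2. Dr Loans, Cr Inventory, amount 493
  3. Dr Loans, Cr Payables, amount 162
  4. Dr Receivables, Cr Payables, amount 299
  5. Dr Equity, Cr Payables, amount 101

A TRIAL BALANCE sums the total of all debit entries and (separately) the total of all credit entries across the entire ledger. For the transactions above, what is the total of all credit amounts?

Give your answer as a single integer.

Txn 1: credit+=217
Txn 2: credit+=493
Txn 3: credit+=162
Txn 4: credit+=299
Txn 5: credit+=101
Total credits = 1272

Answer: 1272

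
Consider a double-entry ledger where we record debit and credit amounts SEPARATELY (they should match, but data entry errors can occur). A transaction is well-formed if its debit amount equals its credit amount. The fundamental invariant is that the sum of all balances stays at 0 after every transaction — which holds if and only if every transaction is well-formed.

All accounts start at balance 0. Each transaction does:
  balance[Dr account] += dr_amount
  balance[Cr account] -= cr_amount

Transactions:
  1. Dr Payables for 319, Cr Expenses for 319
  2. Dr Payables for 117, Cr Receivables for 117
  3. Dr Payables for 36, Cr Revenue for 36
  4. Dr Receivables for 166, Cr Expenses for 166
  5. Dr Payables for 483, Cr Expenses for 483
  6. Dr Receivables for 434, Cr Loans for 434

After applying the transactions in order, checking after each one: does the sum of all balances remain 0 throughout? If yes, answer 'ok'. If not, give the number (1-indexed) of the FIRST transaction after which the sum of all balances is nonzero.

Answer: ok

Derivation:
After txn 1: dr=319 cr=319 sum_balances=0
After txn 2: dr=117 cr=117 sum_balances=0
After txn 3: dr=36 cr=36 sum_balances=0
After txn 4: dr=166 cr=166 sum_balances=0
After txn 5: dr=483 cr=483 sum_balances=0
After txn 6: dr=434 cr=434 sum_balances=0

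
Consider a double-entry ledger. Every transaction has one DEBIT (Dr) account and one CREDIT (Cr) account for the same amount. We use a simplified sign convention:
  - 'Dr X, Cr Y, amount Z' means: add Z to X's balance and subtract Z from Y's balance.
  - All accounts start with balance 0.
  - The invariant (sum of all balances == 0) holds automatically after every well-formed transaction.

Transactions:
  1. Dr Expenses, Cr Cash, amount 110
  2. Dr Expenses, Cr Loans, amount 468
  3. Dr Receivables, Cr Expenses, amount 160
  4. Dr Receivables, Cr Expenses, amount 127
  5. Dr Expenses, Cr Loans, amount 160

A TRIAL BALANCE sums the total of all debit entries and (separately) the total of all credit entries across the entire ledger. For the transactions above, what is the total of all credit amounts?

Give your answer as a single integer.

Txn 1: credit+=110
Txn 2: credit+=468
Txn 3: credit+=160
Txn 4: credit+=127
Txn 5: credit+=160
Total credits = 1025

Answer: 1025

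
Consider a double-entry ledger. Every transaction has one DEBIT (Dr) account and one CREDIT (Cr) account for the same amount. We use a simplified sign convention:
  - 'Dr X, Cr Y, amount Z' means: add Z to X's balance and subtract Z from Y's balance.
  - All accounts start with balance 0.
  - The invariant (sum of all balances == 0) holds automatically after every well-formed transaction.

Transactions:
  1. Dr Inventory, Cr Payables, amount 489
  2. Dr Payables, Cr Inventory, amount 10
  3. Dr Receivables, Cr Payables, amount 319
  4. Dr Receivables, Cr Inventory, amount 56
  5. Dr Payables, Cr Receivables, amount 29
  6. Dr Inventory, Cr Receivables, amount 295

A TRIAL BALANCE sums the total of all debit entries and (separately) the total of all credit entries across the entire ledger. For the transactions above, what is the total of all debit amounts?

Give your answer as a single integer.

Txn 1: debit+=489
Txn 2: debit+=10
Txn 3: debit+=319
Txn 4: debit+=56
Txn 5: debit+=29
Txn 6: debit+=295
Total debits = 1198

Answer: 1198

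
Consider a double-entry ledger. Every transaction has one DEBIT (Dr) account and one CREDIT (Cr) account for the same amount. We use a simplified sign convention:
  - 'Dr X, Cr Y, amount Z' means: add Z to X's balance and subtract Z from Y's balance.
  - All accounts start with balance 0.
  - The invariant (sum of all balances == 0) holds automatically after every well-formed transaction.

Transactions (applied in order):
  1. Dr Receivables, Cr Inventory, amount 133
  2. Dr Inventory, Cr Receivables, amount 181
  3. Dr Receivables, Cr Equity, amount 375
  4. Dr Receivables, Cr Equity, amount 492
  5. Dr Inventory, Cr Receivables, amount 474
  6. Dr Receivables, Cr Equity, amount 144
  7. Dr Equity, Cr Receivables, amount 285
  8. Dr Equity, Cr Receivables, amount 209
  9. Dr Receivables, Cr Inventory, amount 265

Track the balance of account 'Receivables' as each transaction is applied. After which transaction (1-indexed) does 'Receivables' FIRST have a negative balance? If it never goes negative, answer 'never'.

Answer: 2

Derivation:
After txn 1: Receivables=133
After txn 2: Receivables=-48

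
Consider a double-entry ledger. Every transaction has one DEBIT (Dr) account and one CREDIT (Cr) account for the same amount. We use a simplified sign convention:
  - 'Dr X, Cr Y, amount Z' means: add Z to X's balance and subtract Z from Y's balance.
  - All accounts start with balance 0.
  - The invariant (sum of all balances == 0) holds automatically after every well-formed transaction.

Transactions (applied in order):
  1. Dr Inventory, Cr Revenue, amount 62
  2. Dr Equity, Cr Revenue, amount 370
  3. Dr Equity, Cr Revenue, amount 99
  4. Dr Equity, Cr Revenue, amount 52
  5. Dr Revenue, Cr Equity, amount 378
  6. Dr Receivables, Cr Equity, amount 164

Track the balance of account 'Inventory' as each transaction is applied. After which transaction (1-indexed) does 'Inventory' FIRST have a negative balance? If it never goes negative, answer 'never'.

Answer: never

Derivation:
After txn 1: Inventory=62
After txn 2: Inventory=62
After txn 3: Inventory=62
After txn 4: Inventory=62
After txn 5: Inventory=62
After txn 6: Inventory=62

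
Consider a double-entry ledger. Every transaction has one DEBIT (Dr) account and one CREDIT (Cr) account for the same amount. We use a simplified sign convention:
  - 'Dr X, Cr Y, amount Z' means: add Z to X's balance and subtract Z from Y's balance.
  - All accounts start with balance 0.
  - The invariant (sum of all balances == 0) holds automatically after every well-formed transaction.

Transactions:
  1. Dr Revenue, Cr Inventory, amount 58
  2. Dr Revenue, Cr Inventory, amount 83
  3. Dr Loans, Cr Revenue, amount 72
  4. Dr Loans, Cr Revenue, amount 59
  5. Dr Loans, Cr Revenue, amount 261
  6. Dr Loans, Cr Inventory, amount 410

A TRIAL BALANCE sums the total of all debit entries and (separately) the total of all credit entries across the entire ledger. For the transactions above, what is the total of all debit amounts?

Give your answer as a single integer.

Txn 1: debit+=58
Txn 2: debit+=83
Txn 3: debit+=72
Txn 4: debit+=59
Txn 5: debit+=261
Txn 6: debit+=410
Total debits = 943

Answer: 943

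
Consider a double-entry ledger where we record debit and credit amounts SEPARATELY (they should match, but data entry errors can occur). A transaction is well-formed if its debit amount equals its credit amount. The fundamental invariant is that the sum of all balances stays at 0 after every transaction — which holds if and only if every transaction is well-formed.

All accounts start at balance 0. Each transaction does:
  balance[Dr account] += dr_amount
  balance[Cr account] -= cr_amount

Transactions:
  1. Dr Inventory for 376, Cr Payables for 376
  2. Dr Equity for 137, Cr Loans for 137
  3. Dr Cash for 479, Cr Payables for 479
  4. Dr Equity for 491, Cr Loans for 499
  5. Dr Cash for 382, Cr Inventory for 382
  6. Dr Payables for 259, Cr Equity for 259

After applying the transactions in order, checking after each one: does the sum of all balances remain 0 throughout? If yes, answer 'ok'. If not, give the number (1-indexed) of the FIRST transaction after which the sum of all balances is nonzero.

After txn 1: dr=376 cr=376 sum_balances=0
After txn 2: dr=137 cr=137 sum_balances=0
After txn 3: dr=479 cr=479 sum_balances=0
After txn 4: dr=491 cr=499 sum_balances=-8
After txn 5: dr=382 cr=382 sum_balances=-8
After txn 6: dr=259 cr=259 sum_balances=-8

Answer: 4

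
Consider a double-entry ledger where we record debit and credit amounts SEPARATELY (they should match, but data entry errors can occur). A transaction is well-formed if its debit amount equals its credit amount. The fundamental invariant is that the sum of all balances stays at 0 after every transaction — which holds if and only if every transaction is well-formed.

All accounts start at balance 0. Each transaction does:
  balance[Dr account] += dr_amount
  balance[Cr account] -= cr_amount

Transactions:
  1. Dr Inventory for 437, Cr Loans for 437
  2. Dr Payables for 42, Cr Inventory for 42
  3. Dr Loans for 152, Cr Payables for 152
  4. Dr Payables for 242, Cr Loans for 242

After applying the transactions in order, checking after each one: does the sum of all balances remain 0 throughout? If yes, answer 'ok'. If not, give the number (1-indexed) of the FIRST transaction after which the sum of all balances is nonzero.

After txn 1: dr=437 cr=437 sum_balances=0
After txn 2: dr=42 cr=42 sum_balances=0
After txn 3: dr=152 cr=152 sum_balances=0
After txn 4: dr=242 cr=242 sum_balances=0

Answer: ok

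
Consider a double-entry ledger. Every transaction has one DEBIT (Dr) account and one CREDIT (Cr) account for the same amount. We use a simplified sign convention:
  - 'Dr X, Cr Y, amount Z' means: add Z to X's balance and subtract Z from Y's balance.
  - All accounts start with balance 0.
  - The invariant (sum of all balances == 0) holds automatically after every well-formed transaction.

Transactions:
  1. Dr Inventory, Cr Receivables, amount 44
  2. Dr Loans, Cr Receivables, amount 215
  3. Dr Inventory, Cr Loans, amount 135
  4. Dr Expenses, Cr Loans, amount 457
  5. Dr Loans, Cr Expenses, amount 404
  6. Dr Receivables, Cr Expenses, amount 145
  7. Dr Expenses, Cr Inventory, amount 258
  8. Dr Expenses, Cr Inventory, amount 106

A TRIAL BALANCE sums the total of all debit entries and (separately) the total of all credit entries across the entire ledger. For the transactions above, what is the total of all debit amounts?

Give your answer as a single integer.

Answer: 1764

Derivation:
Txn 1: debit+=44
Txn 2: debit+=215
Txn 3: debit+=135
Txn 4: debit+=457
Txn 5: debit+=404
Txn 6: debit+=145
Txn 7: debit+=258
Txn 8: debit+=106
Total debits = 1764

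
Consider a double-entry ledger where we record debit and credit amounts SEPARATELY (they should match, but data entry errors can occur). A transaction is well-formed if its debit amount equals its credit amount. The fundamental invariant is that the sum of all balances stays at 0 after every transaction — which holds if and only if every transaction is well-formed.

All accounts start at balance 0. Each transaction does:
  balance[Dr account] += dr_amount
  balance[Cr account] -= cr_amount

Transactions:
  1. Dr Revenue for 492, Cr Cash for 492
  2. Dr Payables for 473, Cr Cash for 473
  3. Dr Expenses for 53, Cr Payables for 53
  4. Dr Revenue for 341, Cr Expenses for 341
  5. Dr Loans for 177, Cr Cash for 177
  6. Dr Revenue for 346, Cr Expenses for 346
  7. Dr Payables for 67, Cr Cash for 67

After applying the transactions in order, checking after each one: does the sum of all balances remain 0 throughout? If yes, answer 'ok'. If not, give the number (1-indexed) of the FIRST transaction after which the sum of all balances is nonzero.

After txn 1: dr=492 cr=492 sum_balances=0
After txn 2: dr=473 cr=473 sum_balances=0
After txn 3: dr=53 cr=53 sum_balances=0
After txn 4: dr=341 cr=341 sum_balances=0
After txn 5: dr=177 cr=177 sum_balances=0
After txn 6: dr=346 cr=346 sum_balances=0
After txn 7: dr=67 cr=67 sum_balances=0

Answer: ok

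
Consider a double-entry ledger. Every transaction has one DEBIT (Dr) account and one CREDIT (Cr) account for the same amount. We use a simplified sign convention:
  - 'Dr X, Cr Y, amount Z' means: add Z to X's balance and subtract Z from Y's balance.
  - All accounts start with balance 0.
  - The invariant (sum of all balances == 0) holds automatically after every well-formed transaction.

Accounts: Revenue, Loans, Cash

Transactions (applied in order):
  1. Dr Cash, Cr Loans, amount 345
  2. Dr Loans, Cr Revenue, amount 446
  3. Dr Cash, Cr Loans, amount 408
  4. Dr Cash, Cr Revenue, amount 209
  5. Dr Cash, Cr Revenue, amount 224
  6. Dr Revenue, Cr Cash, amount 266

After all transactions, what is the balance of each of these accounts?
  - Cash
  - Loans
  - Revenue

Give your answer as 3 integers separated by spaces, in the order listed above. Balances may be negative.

After txn 1 (Dr Cash, Cr Loans, amount 345): Cash=345 Loans=-345
After txn 2 (Dr Loans, Cr Revenue, amount 446): Cash=345 Loans=101 Revenue=-446
After txn 3 (Dr Cash, Cr Loans, amount 408): Cash=753 Loans=-307 Revenue=-446
After txn 4 (Dr Cash, Cr Revenue, amount 209): Cash=962 Loans=-307 Revenue=-655
After txn 5 (Dr Cash, Cr Revenue, amount 224): Cash=1186 Loans=-307 Revenue=-879
After txn 6 (Dr Revenue, Cr Cash, amount 266): Cash=920 Loans=-307 Revenue=-613

Answer: 920 -307 -613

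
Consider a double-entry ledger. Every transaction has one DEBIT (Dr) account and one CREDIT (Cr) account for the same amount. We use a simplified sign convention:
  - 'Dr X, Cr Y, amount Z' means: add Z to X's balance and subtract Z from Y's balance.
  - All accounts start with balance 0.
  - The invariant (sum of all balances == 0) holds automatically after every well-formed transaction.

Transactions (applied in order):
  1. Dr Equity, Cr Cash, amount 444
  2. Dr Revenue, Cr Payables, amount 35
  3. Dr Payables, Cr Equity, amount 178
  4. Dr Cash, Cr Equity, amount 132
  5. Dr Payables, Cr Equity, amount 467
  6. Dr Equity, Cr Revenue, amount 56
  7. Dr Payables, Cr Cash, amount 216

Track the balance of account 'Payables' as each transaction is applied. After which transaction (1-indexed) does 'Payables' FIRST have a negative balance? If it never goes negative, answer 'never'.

After txn 1: Payables=0
After txn 2: Payables=-35

Answer: 2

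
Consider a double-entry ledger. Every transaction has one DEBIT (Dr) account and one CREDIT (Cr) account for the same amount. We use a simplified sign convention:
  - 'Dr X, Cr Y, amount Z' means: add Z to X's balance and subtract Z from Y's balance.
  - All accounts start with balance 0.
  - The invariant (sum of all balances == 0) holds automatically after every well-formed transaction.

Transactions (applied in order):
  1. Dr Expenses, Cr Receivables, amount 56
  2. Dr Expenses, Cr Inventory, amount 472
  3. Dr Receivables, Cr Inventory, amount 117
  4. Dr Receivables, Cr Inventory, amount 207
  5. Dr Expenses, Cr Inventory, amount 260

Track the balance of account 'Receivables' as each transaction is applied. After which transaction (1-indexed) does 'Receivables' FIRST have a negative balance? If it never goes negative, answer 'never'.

Answer: 1

Derivation:
After txn 1: Receivables=-56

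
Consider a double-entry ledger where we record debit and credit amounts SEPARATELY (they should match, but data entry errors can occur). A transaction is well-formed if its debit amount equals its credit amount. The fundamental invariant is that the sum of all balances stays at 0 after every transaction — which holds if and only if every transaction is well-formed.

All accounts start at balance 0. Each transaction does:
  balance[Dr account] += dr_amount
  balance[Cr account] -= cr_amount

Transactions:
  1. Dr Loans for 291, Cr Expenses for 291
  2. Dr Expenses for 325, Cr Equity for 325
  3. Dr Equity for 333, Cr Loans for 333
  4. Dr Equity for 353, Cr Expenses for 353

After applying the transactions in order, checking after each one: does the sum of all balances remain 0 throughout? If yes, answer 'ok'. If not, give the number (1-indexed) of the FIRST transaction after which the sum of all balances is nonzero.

After txn 1: dr=291 cr=291 sum_balances=0
After txn 2: dr=325 cr=325 sum_balances=0
After txn 3: dr=333 cr=333 sum_balances=0
After txn 4: dr=353 cr=353 sum_balances=0

Answer: ok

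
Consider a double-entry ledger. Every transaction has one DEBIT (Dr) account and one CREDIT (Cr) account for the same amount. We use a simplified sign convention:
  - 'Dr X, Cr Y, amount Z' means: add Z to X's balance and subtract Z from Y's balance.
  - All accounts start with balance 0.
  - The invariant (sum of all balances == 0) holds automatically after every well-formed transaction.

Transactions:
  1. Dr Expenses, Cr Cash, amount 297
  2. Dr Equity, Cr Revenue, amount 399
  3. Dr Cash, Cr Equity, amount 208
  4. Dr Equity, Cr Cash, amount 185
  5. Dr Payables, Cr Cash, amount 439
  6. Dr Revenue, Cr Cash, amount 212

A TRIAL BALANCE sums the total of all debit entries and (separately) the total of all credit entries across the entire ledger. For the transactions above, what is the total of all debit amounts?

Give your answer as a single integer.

Answer: 1740

Derivation:
Txn 1: debit+=297
Txn 2: debit+=399
Txn 3: debit+=208
Txn 4: debit+=185
Txn 5: debit+=439
Txn 6: debit+=212
Total debits = 1740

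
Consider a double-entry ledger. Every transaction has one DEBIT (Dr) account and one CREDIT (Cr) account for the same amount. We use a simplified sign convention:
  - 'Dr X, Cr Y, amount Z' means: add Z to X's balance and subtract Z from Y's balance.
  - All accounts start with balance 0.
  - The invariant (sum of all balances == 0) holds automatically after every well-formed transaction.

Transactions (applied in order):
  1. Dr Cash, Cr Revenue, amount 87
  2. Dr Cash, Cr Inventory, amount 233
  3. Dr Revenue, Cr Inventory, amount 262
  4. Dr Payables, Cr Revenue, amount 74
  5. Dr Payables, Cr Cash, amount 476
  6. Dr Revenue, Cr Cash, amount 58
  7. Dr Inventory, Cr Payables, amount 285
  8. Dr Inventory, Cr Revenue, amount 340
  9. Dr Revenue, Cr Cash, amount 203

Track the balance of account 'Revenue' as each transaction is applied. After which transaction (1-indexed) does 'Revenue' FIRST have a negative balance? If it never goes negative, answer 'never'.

After txn 1: Revenue=-87

Answer: 1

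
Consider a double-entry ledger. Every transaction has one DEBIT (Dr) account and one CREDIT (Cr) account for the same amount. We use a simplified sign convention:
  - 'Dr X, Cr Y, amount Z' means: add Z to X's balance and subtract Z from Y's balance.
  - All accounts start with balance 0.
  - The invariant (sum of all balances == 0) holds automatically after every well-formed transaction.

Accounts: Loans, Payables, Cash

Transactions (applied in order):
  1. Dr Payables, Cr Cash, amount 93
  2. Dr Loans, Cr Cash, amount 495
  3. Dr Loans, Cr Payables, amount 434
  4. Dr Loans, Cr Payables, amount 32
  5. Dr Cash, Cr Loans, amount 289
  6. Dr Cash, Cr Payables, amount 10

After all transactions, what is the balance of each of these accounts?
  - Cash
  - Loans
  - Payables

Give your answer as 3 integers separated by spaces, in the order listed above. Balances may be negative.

After txn 1 (Dr Payables, Cr Cash, amount 93): Cash=-93 Payables=93
After txn 2 (Dr Loans, Cr Cash, amount 495): Cash=-588 Loans=495 Payables=93
After txn 3 (Dr Loans, Cr Payables, amount 434): Cash=-588 Loans=929 Payables=-341
After txn 4 (Dr Loans, Cr Payables, amount 32): Cash=-588 Loans=961 Payables=-373
After txn 5 (Dr Cash, Cr Loans, amount 289): Cash=-299 Loans=672 Payables=-373
After txn 6 (Dr Cash, Cr Payables, amount 10): Cash=-289 Loans=672 Payables=-383

Answer: -289 672 -383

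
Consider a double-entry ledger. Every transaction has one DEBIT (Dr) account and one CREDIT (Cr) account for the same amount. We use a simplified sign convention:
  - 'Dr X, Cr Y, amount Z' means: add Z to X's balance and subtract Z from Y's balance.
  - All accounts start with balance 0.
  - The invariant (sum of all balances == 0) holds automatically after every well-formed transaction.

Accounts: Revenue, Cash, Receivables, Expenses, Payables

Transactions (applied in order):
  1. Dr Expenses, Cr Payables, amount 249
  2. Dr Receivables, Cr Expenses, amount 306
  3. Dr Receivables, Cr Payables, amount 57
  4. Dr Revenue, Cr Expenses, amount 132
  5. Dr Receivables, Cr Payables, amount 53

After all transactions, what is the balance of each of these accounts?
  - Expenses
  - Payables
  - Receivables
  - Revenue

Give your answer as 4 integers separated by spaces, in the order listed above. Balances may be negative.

After txn 1 (Dr Expenses, Cr Payables, amount 249): Expenses=249 Payables=-249
After txn 2 (Dr Receivables, Cr Expenses, amount 306): Expenses=-57 Payables=-249 Receivables=306
After txn 3 (Dr Receivables, Cr Payables, amount 57): Expenses=-57 Payables=-306 Receivables=363
After txn 4 (Dr Revenue, Cr Expenses, amount 132): Expenses=-189 Payables=-306 Receivables=363 Revenue=132
After txn 5 (Dr Receivables, Cr Payables, amount 53): Expenses=-189 Payables=-359 Receivables=416 Revenue=132

Answer: -189 -359 416 132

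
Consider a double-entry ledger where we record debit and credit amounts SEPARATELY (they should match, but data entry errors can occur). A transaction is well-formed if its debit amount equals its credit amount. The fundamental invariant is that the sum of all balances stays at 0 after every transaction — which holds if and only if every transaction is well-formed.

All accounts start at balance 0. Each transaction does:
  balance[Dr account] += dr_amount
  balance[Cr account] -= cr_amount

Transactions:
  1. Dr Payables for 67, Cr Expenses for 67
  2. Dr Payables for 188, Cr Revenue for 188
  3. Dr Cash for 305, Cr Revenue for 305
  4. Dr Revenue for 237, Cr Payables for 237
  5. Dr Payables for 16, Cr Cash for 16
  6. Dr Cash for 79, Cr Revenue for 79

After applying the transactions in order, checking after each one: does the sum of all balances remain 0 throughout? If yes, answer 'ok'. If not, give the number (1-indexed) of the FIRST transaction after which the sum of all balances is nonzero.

Answer: ok

Derivation:
After txn 1: dr=67 cr=67 sum_balances=0
After txn 2: dr=188 cr=188 sum_balances=0
After txn 3: dr=305 cr=305 sum_balances=0
After txn 4: dr=237 cr=237 sum_balances=0
After txn 5: dr=16 cr=16 sum_balances=0
After txn 6: dr=79 cr=79 sum_balances=0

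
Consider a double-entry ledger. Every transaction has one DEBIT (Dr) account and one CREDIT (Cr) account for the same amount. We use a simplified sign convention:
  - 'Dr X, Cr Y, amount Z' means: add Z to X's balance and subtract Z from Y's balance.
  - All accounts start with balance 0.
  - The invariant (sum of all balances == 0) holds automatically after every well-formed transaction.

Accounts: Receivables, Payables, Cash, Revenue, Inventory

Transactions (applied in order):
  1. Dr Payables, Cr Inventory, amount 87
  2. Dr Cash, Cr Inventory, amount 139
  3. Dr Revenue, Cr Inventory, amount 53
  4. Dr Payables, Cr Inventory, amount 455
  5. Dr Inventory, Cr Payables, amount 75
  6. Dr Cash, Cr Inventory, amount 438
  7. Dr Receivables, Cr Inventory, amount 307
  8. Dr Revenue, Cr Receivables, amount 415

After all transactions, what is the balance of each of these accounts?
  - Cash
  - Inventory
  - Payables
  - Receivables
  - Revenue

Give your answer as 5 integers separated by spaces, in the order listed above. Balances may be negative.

Answer: 577 -1404 467 -108 468

Derivation:
After txn 1 (Dr Payables, Cr Inventory, amount 87): Inventory=-87 Payables=87
After txn 2 (Dr Cash, Cr Inventory, amount 139): Cash=139 Inventory=-226 Payables=87
After txn 3 (Dr Revenue, Cr Inventory, amount 53): Cash=139 Inventory=-279 Payables=87 Revenue=53
After txn 4 (Dr Payables, Cr Inventory, amount 455): Cash=139 Inventory=-734 Payables=542 Revenue=53
After txn 5 (Dr Inventory, Cr Payables, amount 75): Cash=139 Inventory=-659 Payables=467 Revenue=53
After txn 6 (Dr Cash, Cr Inventory, amount 438): Cash=577 Inventory=-1097 Payables=467 Revenue=53
After txn 7 (Dr Receivables, Cr Inventory, amount 307): Cash=577 Inventory=-1404 Payables=467 Receivables=307 Revenue=53
After txn 8 (Dr Revenue, Cr Receivables, amount 415): Cash=577 Inventory=-1404 Payables=467 Receivables=-108 Revenue=468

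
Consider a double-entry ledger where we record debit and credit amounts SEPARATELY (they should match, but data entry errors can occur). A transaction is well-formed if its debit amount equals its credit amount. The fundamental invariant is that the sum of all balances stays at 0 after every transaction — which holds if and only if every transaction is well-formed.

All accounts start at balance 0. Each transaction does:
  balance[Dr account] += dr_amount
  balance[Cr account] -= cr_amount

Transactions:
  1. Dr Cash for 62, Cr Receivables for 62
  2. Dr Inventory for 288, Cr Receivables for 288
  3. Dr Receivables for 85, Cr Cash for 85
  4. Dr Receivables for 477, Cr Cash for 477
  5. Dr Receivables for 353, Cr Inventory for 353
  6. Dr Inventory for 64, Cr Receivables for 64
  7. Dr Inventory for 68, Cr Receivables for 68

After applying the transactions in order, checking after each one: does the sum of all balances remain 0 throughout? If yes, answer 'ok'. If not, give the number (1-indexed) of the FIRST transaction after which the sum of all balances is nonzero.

After txn 1: dr=62 cr=62 sum_balances=0
After txn 2: dr=288 cr=288 sum_balances=0
After txn 3: dr=85 cr=85 sum_balances=0
After txn 4: dr=477 cr=477 sum_balances=0
After txn 5: dr=353 cr=353 sum_balances=0
After txn 6: dr=64 cr=64 sum_balances=0
After txn 7: dr=68 cr=68 sum_balances=0

Answer: ok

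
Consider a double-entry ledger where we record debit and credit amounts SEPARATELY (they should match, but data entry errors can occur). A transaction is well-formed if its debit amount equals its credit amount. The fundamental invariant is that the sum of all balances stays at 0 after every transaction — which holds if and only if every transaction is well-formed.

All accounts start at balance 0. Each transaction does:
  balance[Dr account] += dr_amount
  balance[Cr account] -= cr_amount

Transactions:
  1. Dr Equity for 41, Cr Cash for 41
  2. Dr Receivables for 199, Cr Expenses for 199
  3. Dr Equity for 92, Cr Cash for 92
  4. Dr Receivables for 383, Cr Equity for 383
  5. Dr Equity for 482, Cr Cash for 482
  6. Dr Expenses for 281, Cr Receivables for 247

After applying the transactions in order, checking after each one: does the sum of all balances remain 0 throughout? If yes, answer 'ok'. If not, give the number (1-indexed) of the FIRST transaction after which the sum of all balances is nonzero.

After txn 1: dr=41 cr=41 sum_balances=0
After txn 2: dr=199 cr=199 sum_balances=0
After txn 3: dr=92 cr=92 sum_balances=0
After txn 4: dr=383 cr=383 sum_balances=0
After txn 5: dr=482 cr=482 sum_balances=0
After txn 6: dr=281 cr=247 sum_balances=34

Answer: 6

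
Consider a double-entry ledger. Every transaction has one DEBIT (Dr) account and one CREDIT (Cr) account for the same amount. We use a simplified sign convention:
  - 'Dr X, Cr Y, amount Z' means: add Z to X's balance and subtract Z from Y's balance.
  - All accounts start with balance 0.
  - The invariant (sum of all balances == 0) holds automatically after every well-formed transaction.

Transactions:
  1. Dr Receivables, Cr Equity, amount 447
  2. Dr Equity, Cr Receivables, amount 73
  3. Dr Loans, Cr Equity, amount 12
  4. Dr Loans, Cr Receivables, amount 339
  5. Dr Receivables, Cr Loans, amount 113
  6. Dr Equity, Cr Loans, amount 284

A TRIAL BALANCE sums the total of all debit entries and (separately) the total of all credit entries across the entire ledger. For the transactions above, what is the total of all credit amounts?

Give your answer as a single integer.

Txn 1: credit+=447
Txn 2: credit+=73
Txn 3: credit+=12
Txn 4: credit+=339
Txn 5: credit+=113
Txn 6: credit+=284
Total credits = 1268

Answer: 1268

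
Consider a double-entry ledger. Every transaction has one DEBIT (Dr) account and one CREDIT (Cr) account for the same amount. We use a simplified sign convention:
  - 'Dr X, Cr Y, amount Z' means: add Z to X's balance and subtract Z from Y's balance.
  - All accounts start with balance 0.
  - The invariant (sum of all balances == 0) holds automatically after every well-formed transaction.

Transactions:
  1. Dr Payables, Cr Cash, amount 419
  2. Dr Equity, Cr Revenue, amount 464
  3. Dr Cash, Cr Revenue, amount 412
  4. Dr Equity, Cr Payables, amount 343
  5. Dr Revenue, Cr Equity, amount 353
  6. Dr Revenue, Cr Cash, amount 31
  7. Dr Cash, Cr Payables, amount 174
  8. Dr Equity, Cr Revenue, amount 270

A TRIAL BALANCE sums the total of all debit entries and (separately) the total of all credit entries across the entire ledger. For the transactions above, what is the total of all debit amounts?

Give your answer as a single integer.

Txn 1: debit+=419
Txn 2: debit+=464
Txn 3: debit+=412
Txn 4: debit+=343
Txn 5: debit+=353
Txn 6: debit+=31
Txn 7: debit+=174
Txn 8: debit+=270
Total debits = 2466

Answer: 2466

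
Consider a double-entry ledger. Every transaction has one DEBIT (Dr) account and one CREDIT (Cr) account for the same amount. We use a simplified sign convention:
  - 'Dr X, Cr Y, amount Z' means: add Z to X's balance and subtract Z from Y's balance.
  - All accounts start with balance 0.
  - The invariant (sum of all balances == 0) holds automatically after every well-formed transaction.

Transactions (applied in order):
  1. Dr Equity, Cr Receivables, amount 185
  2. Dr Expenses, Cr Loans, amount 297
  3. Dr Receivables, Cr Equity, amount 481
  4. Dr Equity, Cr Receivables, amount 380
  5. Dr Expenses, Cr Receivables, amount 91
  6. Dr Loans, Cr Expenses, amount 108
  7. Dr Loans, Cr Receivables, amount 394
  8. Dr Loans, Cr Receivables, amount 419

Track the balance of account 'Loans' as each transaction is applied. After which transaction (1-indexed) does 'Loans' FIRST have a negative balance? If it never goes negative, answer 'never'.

Answer: 2

Derivation:
After txn 1: Loans=0
After txn 2: Loans=-297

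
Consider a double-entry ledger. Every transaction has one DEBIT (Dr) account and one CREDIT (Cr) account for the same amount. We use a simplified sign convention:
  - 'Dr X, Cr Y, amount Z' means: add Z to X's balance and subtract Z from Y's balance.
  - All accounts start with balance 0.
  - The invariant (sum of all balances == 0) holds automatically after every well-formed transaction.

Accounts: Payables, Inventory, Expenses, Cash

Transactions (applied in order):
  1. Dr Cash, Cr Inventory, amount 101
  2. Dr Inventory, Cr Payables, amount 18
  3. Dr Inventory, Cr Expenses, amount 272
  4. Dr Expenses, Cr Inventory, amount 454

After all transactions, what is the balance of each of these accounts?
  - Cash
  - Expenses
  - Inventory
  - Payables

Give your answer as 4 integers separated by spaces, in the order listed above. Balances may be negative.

After txn 1 (Dr Cash, Cr Inventory, amount 101): Cash=101 Inventory=-101
After txn 2 (Dr Inventory, Cr Payables, amount 18): Cash=101 Inventory=-83 Payables=-18
After txn 3 (Dr Inventory, Cr Expenses, amount 272): Cash=101 Expenses=-272 Inventory=189 Payables=-18
After txn 4 (Dr Expenses, Cr Inventory, amount 454): Cash=101 Expenses=182 Inventory=-265 Payables=-18

Answer: 101 182 -265 -18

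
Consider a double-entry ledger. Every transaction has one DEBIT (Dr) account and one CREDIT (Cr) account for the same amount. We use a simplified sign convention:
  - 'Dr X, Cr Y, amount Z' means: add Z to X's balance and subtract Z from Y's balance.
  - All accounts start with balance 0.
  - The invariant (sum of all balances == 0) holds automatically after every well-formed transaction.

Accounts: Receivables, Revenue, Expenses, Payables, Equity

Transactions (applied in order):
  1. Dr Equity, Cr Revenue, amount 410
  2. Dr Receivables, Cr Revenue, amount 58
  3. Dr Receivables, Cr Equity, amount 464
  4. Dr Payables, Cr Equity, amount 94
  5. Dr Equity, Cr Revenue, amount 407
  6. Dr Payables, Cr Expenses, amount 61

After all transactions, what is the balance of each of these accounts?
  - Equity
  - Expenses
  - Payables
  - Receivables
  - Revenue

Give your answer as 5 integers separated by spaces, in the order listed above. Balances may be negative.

Answer: 259 -61 155 522 -875

Derivation:
After txn 1 (Dr Equity, Cr Revenue, amount 410): Equity=410 Revenue=-410
After txn 2 (Dr Receivables, Cr Revenue, amount 58): Equity=410 Receivables=58 Revenue=-468
After txn 3 (Dr Receivables, Cr Equity, amount 464): Equity=-54 Receivables=522 Revenue=-468
After txn 4 (Dr Payables, Cr Equity, amount 94): Equity=-148 Payables=94 Receivables=522 Revenue=-468
After txn 5 (Dr Equity, Cr Revenue, amount 407): Equity=259 Payables=94 Receivables=522 Revenue=-875
After txn 6 (Dr Payables, Cr Expenses, amount 61): Equity=259 Expenses=-61 Payables=155 Receivables=522 Revenue=-875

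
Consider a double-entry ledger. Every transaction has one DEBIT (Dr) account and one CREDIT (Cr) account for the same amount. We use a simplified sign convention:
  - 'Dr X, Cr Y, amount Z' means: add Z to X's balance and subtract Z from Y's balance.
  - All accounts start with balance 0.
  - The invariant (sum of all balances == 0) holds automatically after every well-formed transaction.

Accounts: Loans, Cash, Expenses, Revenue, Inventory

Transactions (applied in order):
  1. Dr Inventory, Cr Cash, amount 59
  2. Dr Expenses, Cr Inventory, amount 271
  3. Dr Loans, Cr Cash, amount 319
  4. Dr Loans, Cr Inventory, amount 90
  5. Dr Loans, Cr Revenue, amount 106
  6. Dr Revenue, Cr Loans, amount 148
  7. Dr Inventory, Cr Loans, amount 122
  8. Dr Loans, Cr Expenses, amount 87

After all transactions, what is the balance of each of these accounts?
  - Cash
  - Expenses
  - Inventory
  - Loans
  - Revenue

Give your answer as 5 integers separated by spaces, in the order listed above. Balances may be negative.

Answer: -378 184 -180 332 42

Derivation:
After txn 1 (Dr Inventory, Cr Cash, amount 59): Cash=-59 Inventory=59
After txn 2 (Dr Expenses, Cr Inventory, amount 271): Cash=-59 Expenses=271 Inventory=-212
After txn 3 (Dr Loans, Cr Cash, amount 319): Cash=-378 Expenses=271 Inventory=-212 Loans=319
After txn 4 (Dr Loans, Cr Inventory, amount 90): Cash=-378 Expenses=271 Inventory=-302 Loans=409
After txn 5 (Dr Loans, Cr Revenue, amount 106): Cash=-378 Expenses=271 Inventory=-302 Loans=515 Revenue=-106
After txn 6 (Dr Revenue, Cr Loans, amount 148): Cash=-378 Expenses=271 Inventory=-302 Loans=367 Revenue=42
After txn 7 (Dr Inventory, Cr Loans, amount 122): Cash=-378 Expenses=271 Inventory=-180 Loans=245 Revenue=42
After txn 8 (Dr Loans, Cr Expenses, amount 87): Cash=-378 Expenses=184 Inventory=-180 Loans=332 Revenue=42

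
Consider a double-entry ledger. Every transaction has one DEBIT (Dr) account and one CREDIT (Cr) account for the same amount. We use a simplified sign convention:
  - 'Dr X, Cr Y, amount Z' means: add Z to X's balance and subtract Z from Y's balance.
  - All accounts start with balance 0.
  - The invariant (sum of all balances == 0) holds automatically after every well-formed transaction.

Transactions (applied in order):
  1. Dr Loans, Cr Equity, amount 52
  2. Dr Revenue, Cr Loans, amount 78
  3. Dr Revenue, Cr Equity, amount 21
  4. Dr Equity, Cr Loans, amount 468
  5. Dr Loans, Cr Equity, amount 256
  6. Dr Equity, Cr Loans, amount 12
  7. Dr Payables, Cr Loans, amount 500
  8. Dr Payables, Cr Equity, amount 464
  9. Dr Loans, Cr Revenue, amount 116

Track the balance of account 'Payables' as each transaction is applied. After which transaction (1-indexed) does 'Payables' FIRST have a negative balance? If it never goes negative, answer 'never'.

After txn 1: Payables=0
After txn 2: Payables=0
After txn 3: Payables=0
After txn 4: Payables=0
After txn 5: Payables=0
After txn 6: Payables=0
After txn 7: Payables=500
After txn 8: Payables=964
After txn 9: Payables=964

Answer: never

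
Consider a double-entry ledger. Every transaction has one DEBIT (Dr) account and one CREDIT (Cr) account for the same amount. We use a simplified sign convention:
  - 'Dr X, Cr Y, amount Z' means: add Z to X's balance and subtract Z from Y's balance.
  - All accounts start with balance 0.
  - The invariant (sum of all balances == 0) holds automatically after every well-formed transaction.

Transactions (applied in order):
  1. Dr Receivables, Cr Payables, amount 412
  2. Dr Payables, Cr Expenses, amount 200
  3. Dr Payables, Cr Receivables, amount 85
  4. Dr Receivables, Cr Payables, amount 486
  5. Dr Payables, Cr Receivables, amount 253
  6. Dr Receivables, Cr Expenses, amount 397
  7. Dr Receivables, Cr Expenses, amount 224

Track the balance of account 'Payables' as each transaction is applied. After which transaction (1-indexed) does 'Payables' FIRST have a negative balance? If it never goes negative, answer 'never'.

After txn 1: Payables=-412

Answer: 1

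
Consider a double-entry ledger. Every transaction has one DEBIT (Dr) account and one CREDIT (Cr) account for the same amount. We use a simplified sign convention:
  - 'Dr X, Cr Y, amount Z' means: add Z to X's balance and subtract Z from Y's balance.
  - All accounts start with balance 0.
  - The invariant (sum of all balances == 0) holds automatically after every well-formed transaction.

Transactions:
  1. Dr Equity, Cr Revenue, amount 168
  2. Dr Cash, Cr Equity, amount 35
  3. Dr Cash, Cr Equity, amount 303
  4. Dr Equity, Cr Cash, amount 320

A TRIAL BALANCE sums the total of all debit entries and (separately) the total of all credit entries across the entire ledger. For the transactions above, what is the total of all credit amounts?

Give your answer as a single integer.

Txn 1: credit+=168
Txn 2: credit+=35
Txn 3: credit+=303
Txn 4: credit+=320
Total credits = 826

Answer: 826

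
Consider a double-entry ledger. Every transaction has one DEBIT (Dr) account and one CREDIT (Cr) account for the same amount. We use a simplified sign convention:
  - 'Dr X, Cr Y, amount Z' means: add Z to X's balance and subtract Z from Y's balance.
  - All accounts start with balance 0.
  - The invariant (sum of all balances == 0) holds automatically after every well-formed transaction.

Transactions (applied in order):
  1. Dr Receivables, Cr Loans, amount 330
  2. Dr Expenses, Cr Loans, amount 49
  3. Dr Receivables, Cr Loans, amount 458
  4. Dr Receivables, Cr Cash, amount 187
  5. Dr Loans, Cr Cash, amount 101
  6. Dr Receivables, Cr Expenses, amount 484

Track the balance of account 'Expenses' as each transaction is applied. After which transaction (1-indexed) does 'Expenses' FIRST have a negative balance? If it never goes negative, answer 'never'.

After txn 1: Expenses=0
After txn 2: Expenses=49
After txn 3: Expenses=49
After txn 4: Expenses=49
After txn 5: Expenses=49
After txn 6: Expenses=-435

Answer: 6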